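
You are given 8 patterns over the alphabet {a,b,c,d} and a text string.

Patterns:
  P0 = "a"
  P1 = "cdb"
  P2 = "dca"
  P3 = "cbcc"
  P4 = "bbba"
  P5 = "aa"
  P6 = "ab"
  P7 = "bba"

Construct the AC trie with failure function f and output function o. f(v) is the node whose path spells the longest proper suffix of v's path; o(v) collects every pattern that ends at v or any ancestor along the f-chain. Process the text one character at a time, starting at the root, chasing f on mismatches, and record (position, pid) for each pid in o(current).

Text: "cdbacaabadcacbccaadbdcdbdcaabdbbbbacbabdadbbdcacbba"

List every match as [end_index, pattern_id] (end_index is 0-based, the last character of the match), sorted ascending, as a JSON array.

Construct AC machine:
Trie nodes:
  0='ε' goto a→1 b→11 c→2 d→5
  1='a' goto a→15 b→16  ←P0
  2='c' goto b→8 d→3
  3='cd' goto b→4
  4='cdb' goto ·  ←P1
  5='d' goto c→6
  6='dc' goto a→7
  7='dca' goto ·  ←P2
  8='cb' goto c→9
  9='cbc' goto c→10
  10='cbcc' goto ·  ←P3
  11='b' goto b→12
  12='bb' goto a→17 b→13
  13='bbb' goto a→14
  14='bbba' goto ·  ←P4
  15='aa' goto ·  ←P5
  16='ab' goto ·  ←P6
  17='bba' goto ·  ←P7

Failure links (BFS by depth):
  n1('a'): parent n0 fail=0; on 'a' 0 → fail=0;  out {0}∪∅={0}
  n2('c'): parent n0 fail=0; on 'c' 0 → fail=0;  out ∅∪∅=∅
  n5('d'): parent n0 fail=0; on 'd' 0 → fail=0;  out ∅∪∅=∅
  n11('b'): parent n0 fail=0; on 'b' 0 → fail=0;  out ∅∪∅=∅
  n3('cd'): parent n2 fail=0; on 'd' 0 → fail=5;  out ∅∪∅=∅
  n6('dc'): parent n5 fail=0; on 'c' 0 → fail=2;  out ∅∪∅=∅
  n8('cb'): parent n2 fail=0; on 'b' 0 → fail=11;  out ∅∪∅=∅
  n12('bb'): parent n11 fail=0; on 'b' 0 → fail=11;  out ∅∪∅=∅
  n15('aa'): parent n1 fail=0; on 'a' 0 → fail=1;  out {5}∪{0}={0,5}
  n16('ab'): parent n1 fail=0; on 'b' 0 → fail=11;  out {6}∪∅={6}
  n4('cdb'): parent n3 fail=5; on 'b' 5→0 → fail=11;  out {1}∪∅={1}
  n7('dca'): parent n6 fail=2; on 'a' 2→0 → fail=1;  out {2}∪{0}={0,2}
  n9('cbc'): parent n8 fail=11; on 'c' 11→0 → fail=2;  out ∅∪∅=∅
  n13('bbb'): parent n12 fail=11; on 'b' 11 → fail=12;  out ∅∪∅=∅
  n17('bba'): parent n12 fail=11; on 'a' 11→0 → fail=1;  out {7}∪{0}={0,7}
  n10('cbcc'): parent n9 fail=2; on 'c' 2→0 → fail=2;  out {3}∪∅={3}
  n14('bbba'): parent n13 fail=12; on 'a' 12 → fail=17;  out {4}∪{0,7}={0,4,7}

Scan:
pos 0 'c': at 2
pos 1 'd': at 3
pos 2 'b': at 4  emit P1@[0:2]
pos 3 'a': at 1 (fail-walked)  emit P0@[3:3]
pos 4 'c': at 2 (fail-walked)
pos 5 'a': at 1 (fail-walked)  emit P0@[5:5]
pos 6 'a': at 15  emit P0@[6:6],P5@[5:6]
pos 7 'b': at 16 (fail-walked)  emit P6@[6:7]
pos 8 'a': at 1 (fail-walked)  emit P0@[8:8]
pos 9 'd': at 5 (fail-walked)
pos 10 'c': at 6
pos 11 'a': at 7  emit P0@[11:11],P2@[9:11]
pos 12 'c': at 2 (fail-walked)
pos 13 'b': at 8
pos 14 'c': at 9
pos 15 'c': at 10  emit P3@[12:15]
pos 16 'a': at 1 (fail-walked)  emit P0@[16:16]
pos 17 'a': at 15  emit P0@[17:17],P5@[16:17]
pos 18 'd': at 5 (fail-walked)
pos 19 'b': at 11 (fail-walked)
pos 20 'd': at 5 (fail-walked)
pos 21 'c': at 6
pos 22 'd': at 3 (fail-walked)
pos 23 'b': at 4  emit P1@[21:23]
pos 24 'd': at 5 (fail-walked)
pos 25 'c': at 6
pos 26 'a': at 7  emit P0@[26:26],P2@[24:26]
pos 27 'a': at 15 (fail-walked)  emit P0@[27:27],P5@[26:27]
pos 28 'b': at 16 (fail-walked)  emit P6@[27:28]
pos 29 'd': at 5 (fail-walked)
pos 30 'b': at 11 (fail-walked)
pos 31 'b': at 12
pos 32 'b': at 13
pos 33 'b': at 13 (fail-walked)
pos 34 'a': at 14  emit P0@[34:34],P4@[31:34],P7@[32:34]
pos 35 'c': at 2 (fail-walked)
pos 36 'b': at 8
pos 37 'a': at 1 (fail-walked)  emit P0@[37:37]
pos 38 'b': at 16  emit P6@[37:38]
pos 39 'd': at 5 (fail-walked)
pos 40 'a': at 1 (fail-walked)  emit P0@[40:40]
pos 41 'd': at 5 (fail-walked)
pos 42 'b': at 11 (fail-walked)
pos 43 'b': at 12
pos 44 'd': at 5 (fail-walked)
pos 45 'c': at 6
pos 46 'a': at 7  emit P0@[46:46],P2@[44:46]
pos 47 'c': at 2 (fail-walked)
pos 48 'b': at 8
pos 49 'b': at 12 (fail-walked)
pos 50 'a': at 17  emit P0@[50:50],P7@[48:50]

Matches: [[2,1],[3,0],[5,0],[6,0],[6,5],[7,6],[8,0],[11,0],[11,2],[15,3],[16,0],[17,0],[17,5],[23,1],[26,0],[26,2],[27,0],[27,5],[28,6],[34,0],[34,4],[34,7],[37,0],[38,6],[40,0],[46,0],[46,2],[50,0],[50,7]]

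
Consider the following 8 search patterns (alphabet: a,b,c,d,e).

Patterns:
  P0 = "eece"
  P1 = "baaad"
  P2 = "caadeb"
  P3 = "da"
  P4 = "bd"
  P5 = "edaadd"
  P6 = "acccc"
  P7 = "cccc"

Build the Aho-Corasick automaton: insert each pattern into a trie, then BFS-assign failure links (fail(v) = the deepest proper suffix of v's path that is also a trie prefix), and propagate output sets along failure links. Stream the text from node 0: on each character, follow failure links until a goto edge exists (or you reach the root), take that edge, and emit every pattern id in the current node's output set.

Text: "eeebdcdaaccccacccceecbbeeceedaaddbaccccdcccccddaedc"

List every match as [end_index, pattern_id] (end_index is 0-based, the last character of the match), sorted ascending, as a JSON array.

Build automaton:
Trie nodes:
  0='ε' goto a→24 b→5 c→10 d→16 e→1
  1='e' goto d→19 e→2
  2='ee' goto c→3
  3='eec' goto e→4
  4='eece' goto ·  ←P0
  5='b' goto a→6 d→18
  6='ba' goto a→7
  7='baa' goto a→8
  8='baaa' goto d→9
  9='baaad' goto ·  ←P1
  10='c' goto a→11 c→29
  11='ca' goto a→12
  12='caa' goto d→13
  13='caad' goto e→14
  14='caade' goto b→15
  15='caadeb' goto ·  ←P2
  16='d' goto a→17
  17='da' goto ·  ←P3
  18='bd' goto ·  ←P4
  19='ed' goto a→20
  20='eda' goto a→21
  21='edaa' goto d→22
  22='edaad' goto d→23
  23='edaadd' goto ·  ←P5
  24='a' goto c→25
  25='ac' goto c→26
  26='acc' goto c→27
  27='accc' goto c→28
  28='acccc' goto ·  ←P6
  29='cc' goto c→30
  30='ccc' goto c→31
  31='cccc' goto ·  ←P7

BFS fail/out derivation:
  fail(1) 'e': from fail(0)=0 chase 'e': 0 ⇒ 0;  out=∅∪out(0)=∅
  fail(5) 'b': from fail(0)=0 chase 'b': 0 ⇒ 0;  out=∅∪out(0)=∅
  fail(10) 'c': from fail(0)=0 chase 'c': 0 ⇒ 0;  out=∅∪out(0)=∅
  fail(16) 'd': from fail(0)=0 chase 'd': 0 ⇒ 0;  out=∅∪out(0)=∅
  fail(24) 'a': from fail(0)=0 chase 'a': 0 ⇒ 0;  out=∅∪out(0)=∅
  fail(2) 'ee': from fail(1)=0 chase 'e': 0 ⇒ 1;  out=∅∪out(1)=∅
  fail(6) 'ba': from fail(5)=0 chase 'a': 0 ⇒ 24;  out=∅∪out(24)=∅
  fail(11) 'ca': from fail(10)=0 chase 'a': 0 ⇒ 24;  out=∅∪out(24)=∅
  fail(17) 'da': from fail(16)=0 chase 'a': 0 ⇒ 24;  out={3}∪out(24)={3}
  fail(18) 'bd': from fail(5)=0 chase 'd': 0 ⇒ 16;  out={4}∪out(16)={4}
  fail(19) 'ed': from fail(1)=0 chase 'd': 0 ⇒ 16;  out=∅∪out(16)=∅
  fail(25) 'ac': from fail(24)=0 chase 'c': 0 ⇒ 10;  out=∅∪out(10)=∅
  fail(29) 'cc': from fail(10)=0 chase 'c': 0 ⇒ 10;  out=∅∪out(10)=∅
  fail(3) 'eec': from fail(2)=1 chase 'c': 1→0 ⇒ 10;  out=∅∪out(10)=∅
  fail(7) 'baa': from fail(6)=24 chase 'a': 24→0 ⇒ 24;  out=∅∪out(24)=∅
  fail(12) 'caa': from fail(11)=24 chase 'a': 24→0 ⇒ 24;  out=∅∪out(24)=∅
  fail(20) 'eda': from fail(19)=16 chase 'a': 16 ⇒ 17;  out=∅∪out(17)={3}
  fail(26) 'acc': from fail(25)=10 chase 'c': 10 ⇒ 29;  out=∅∪out(29)=∅
  fail(30) 'ccc': from fail(29)=10 chase 'c': 10 ⇒ 29;  out=∅∪out(29)=∅
  fail(4) 'eece': from fail(3)=10 chase 'e': 10→0 ⇒ 1;  out={0}∪out(1)={0}
  fail(8) 'baaa': from fail(7)=24 chase 'a': 24→0 ⇒ 24;  out=∅∪out(24)=∅
  fail(13) 'caad': from fail(12)=24 chase 'd': 24→0 ⇒ 16;  out=∅∪out(16)=∅
  fail(21) 'edaa': from fail(20)=17 chase 'a': 17→24→0 ⇒ 24;  out=∅∪out(24)=∅
  fail(27) 'accc': from fail(26)=29 chase 'c': 29 ⇒ 30;  out=∅∪out(30)=∅
  fail(31) 'cccc': from fail(30)=29 chase 'c': 29 ⇒ 30;  out={7}∪out(30)={7}
  fail(9) 'baaad': from fail(8)=24 chase 'd': 24→0 ⇒ 16;  out={1}∪out(16)={1}
  fail(14) 'caade': from fail(13)=16 chase 'e': 16→0 ⇒ 1;  out=∅∪out(1)=∅
  fail(22) 'edaad': from fail(21)=24 chase 'd': 24→0 ⇒ 16;  out=∅∪out(16)=∅
  fail(28) 'acccc': from fail(27)=30 chase 'c': 30 ⇒ 31;  out={6}∪out(31)={6,7}
  fail(15) 'caadeb': from fail(14)=1 chase 'b': 1→0 ⇒ 5;  out={2}∪out(5)={2}
  fail(23) 'edaadd': from fail(22)=16 chase 'd': 16→0 ⇒ 16;  out={5}∪out(16)={5}

Run:
i=0 'e': node 0→1
i=1 'e': node 1→2
i=2 'e': node 2→2 ·f
i=3 'b': node 2→5 ·f
i=4 'd': node 5→18  emit P4@[3:4]
i=5 'c': node 18→10 ·f
i=6 'd': node 10→16 ·f
i=7 'a': node 16→17  emit P3@[6:7]
i=8 'a': node 17→24 ·f
i=9 'c': node 24→25
i=10 'c': node 25→26
i=11 'c': node 26→27
i=12 'c': node 27→28  emit P6@[8:12],P7@[9:12]
i=13 'a': node 28→11 ·f
i=14 'c': node 11→25 ·f
i=15 'c': node 25→26
i=16 'c': node 26→27
i=17 'c': node 27→28  emit P6@[13:17],P7@[14:17]
i=18 'e': node 28→1 ·f
i=19 'e': node 1→2
i=20 'c': node 2→3
i=21 'b': node 3→5 ·f
i=22 'b': node 5→5 ·f
i=23 'e': node 5→1 ·f
i=24 'e': node 1→2
i=25 'c': node 2→3
i=26 'e': node 3→4  emit P0@[23:26]
i=27 'e': node 4→2 ·f
i=28 'd': node 2→19 ·f
i=29 'a': node 19→20  emit P3@[28:29]
i=30 'a': node 20→21
i=31 'd': node 21→22
i=32 'd': node 22→23  emit P5@[27:32]
i=33 'b': node 23→5 ·f
i=34 'a': node 5→6
i=35 'c': node 6→25 ·f
i=36 'c': node 25→26
i=37 'c': node 26→27
i=38 'c': node 27→28  emit P6@[34:38],P7@[35:38]
i=39 'd': node 28→16 ·f
i=40 'c': node 16→10 ·f
i=41 'c': node 10→29
i=42 'c': node 29→30
i=43 'c': node 30→31  emit P7@[40:43]
i=44 'c': node 31→31 ·f  emit P7@[41:44]
i=45 'd': node 31→16 ·f
i=46 'd': node 16→16 ·f
i=47 'a': node 16→17  emit P3@[46:47]
i=48 'e': node 17→1 ·f
i=49 'd': node 1→19
i=50 'c': node 19→10 ·f

All matches (sorted): [[4,4],[7,3],[12,6],[12,7],[17,6],[17,7],[26,0],[29,3],[32,5],[38,6],[38,7],[43,7],[44,7],[47,3]]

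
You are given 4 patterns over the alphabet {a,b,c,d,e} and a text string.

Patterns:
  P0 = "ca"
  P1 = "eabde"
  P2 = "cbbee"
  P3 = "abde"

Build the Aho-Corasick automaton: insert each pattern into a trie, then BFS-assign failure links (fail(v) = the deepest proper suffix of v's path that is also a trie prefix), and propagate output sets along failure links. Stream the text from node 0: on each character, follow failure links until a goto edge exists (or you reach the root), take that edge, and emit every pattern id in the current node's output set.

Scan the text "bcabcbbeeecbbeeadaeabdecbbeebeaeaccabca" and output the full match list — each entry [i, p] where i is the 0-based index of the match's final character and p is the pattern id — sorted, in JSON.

Construct AC machine:
Trie nodes:
  n0 'ε': a→12 c→1 e→3
  n1 'c': a→2 b→8
  n2 'ca': ·  ←P0
  n3 'e': a→4
  n4 'ea': b→5
  n5 'eab': d→6
  n6 'eabd': e→7
  n7 'eabde': ·  ←P1
  n8 'cb': b→9
  n9 'cbb': e→10
  n10 'cbbe': e→11
  n11 'cbbee': ·  ←P2
  n12 'a': b→13
  n13 'ab': d→14
  n14 'abd': e→15
  n15 'abde': ·  ←P3

BFS fail/out derivation:
  n1('c'): parent n0 fail=0; on 'c' 0 → fail=0;  out ∅∪∅=∅
  n3('e'): parent n0 fail=0; on 'e' 0 → fail=0;  out ∅∪∅=∅
  n12('a'): parent n0 fail=0; on 'a' 0 → fail=0;  out ∅∪∅=∅
  n2('ca'): parent n1 fail=0; on 'a' 0 → fail=12;  out {0}∪∅={0}
  n4('ea'): parent n3 fail=0; on 'a' 0 → fail=12;  out ∅∪∅=∅
  n8('cb'): parent n1 fail=0; on 'b' 0 → fail=0;  out ∅∪∅=∅
  n13('ab'): parent n12 fail=0; on 'b' 0 → fail=0;  out ∅∪∅=∅
  n5('eab'): parent n4 fail=12; on 'b' 12 → fail=13;  out ∅∪∅=∅
  n9('cbb'): parent n8 fail=0; on 'b' 0 → fail=0;  out ∅∪∅=∅
  n14('abd'): parent n13 fail=0; on 'd' 0 → fail=0;  out ∅∪∅=∅
  n6('eabd'): parent n5 fail=13; on 'd' 13 → fail=14;  out ∅∪∅=∅
  n10('cbbe'): parent n9 fail=0; on 'e' 0 → fail=3;  out ∅∪∅=∅
  n15('abde'): parent n14 fail=0; on 'e' 0 → fail=3;  out {3}∪∅={3}
  n7('eabde'): parent n6 fail=14; on 'e' 14 → fail=15;  out {1}∪{3}={1,3}
  n11('cbbee'): parent n10 fail=3; on 'e' 3→0 → fail=3;  out {2}∪∅={2}

Text stream:
i=0 'b': node 0→0
i=1 'c': node 0→1
i=2 'a': node 1→2  → match P0@[1:2]
i=3 'b': node 2→13 (via fail)
i=4 'c': node 13→1 (via fail)
i=5 'b': node 1→8
i=6 'b': node 8→9
i=7 'e': node 9→10
i=8 'e': node 10→11  → match P2@[4:8]
i=9 'e': node 11→3 (via fail)
i=10 'c': node 3→1 (via fail)
i=11 'b': node 1→8
i=12 'b': node 8→9
i=13 'e': node 9→10
i=14 'e': node 10→11  → match P2@[10:14]
i=15 'a': node 11→4 (via fail)
i=16 'd': node 4→0 (via fail)
i=17 'a': node 0→12
i=18 'e': node 12→3 (via fail)
i=19 'a': node 3→4
i=20 'b': node 4→5
i=21 'd': node 5→6
i=22 'e': node 6→7  → match P1@[18:22],P3@[19:22]
i=23 'c': node 7→1 (via fail)
i=24 'b': node 1→8
i=25 'b': node 8→9
i=26 'e': node 9→10
i=27 'e': node 10→11  → match P2@[23:27]
i=28 'b': node 11→0 (via fail)
i=29 'e': node 0→3
i=30 'a': node 3→4
i=31 'e': node 4→3 (via fail)
i=32 'a': node 3→4
i=33 'c': node 4→1 (via fail)
i=34 'c': node 1→1 (via fail)
i=35 'a': node 1→2  → match P0@[34:35]
i=36 'b': node 2→13 (via fail)
i=37 'c': node 13→1 (via fail)
i=38 'a': node 1→2  → match P0@[37:38]

Result: [[2,0],[8,2],[14,2],[22,1],[22,3],[27,2],[35,0],[38,0]]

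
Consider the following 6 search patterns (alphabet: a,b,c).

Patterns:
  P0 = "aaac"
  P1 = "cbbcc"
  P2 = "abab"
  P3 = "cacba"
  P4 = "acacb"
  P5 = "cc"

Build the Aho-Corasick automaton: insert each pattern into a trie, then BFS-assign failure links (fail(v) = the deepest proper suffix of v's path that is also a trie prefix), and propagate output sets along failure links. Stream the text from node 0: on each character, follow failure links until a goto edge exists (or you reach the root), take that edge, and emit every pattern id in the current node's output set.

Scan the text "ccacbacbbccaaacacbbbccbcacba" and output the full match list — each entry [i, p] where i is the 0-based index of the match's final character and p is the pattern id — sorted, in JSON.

Build automaton:
Trie nodes:
  0='ε' goto a→1 c→5
  1='a' goto a→2 b→10 c→17
  2='aa' goto a→3
  3='aaa' goto c→4
  4='aaac' goto ·  [P0 ends]
  5='c' goto a→13 b→6 c→21
  6='cb' goto b→7
  7='cbb' goto c→8
  8='cbbc' goto c→9
  9='cbbcc' goto ·  [P1 ends]
  10='ab' goto a→11
  11='aba' goto b→12
  12='abab' goto ·  [P2 ends]
  13='ca' goto c→14
  14='cac' goto b→15
  15='cacb' goto a→16
  16='cacba' goto ·  [P3 ends]
  17='ac' goto a→18
  18='aca' goto c→19
  19='acac' goto b→20
  20='acacb' goto ·  [P4 ends]
  21='cc' goto ·  [P5 ends]

BFS fail/out derivation:
  n1('a'): parent n0 fail=0; on 'a' 0 → fail=0;  out ∅∪∅=∅
  n5('c'): parent n0 fail=0; on 'c' 0 → fail=0;  out ∅∪∅=∅
  n2('aa'): parent n1 fail=0; on 'a' 0 → fail=1;  out ∅∪∅=∅
  n6('cb'): parent n5 fail=0; on 'b' 0 → fail=0;  out ∅∪∅=∅
  n10('ab'): parent n1 fail=0; on 'b' 0 → fail=0;  out ∅∪∅=∅
  n13('ca'): parent n5 fail=0; on 'a' 0 → fail=1;  out ∅∪∅=∅
  n17('ac'): parent n1 fail=0; on 'c' 0 → fail=5;  out ∅∪∅=∅
  n21('cc'): parent n5 fail=0; on 'c' 0 → fail=5;  out {5}∪∅={5}
  n3('aaa'): parent n2 fail=1; on 'a' 1 → fail=2;  out ∅∪∅=∅
  n7('cbb'): parent n6 fail=0; on 'b' 0 → fail=0;  out ∅∪∅=∅
  n11('aba'): parent n10 fail=0; on 'a' 0 → fail=1;  out ∅∪∅=∅
  n14('cac'): parent n13 fail=1; on 'c' 1 → fail=17;  out ∅∪∅=∅
  n18('aca'): parent n17 fail=5; on 'a' 5 → fail=13;  out ∅∪∅=∅
  n4('aaac'): parent n3 fail=2; on 'c' 2→1 → fail=17;  out {0}∪∅={0}
  n8('cbbc'): parent n7 fail=0; on 'c' 0 → fail=5;  out ∅∪∅=∅
  n12('abab'): parent n11 fail=1; on 'b' 1 → fail=10;  out {2}∪∅={2}
  n15('cacb'): parent n14 fail=17; on 'b' 17→5 → fail=6;  out ∅∪∅=∅
  n19('acac'): parent n18 fail=13; on 'c' 13 → fail=14;  out ∅∪∅=∅
  n9('cbbcc'): parent n8 fail=5; on 'c' 5 → fail=21;  out {1}∪{5}={1,5}
  n16('cacba'): parent n15 fail=6; on 'a' 6→0 → fail=1;  out {3}∪∅={3}
  n20('acacb'): parent n19 fail=14; on 'b' 14 → fail=15;  out {4}∪∅={4}

Run:
[0] read 'c'  n0⇒n5
[1] read 'c'  n5⇒n21  ** P5@[0:1]
[2] read 'a'  n21⇒n13 (via fail)
[3] read 'c'  n13⇒n14
[4] read 'b'  n14⇒n15
[5] read 'a'  n15⇒n16  ** P3@[1:5]
[6] read 'c'  n16⇒n17 (via fail)
[7] read 'b'  n17⇒n6 (via fail)
[8] read 'b'  n6⇒n7
[9] read 'c'  n7⇒n8
[10] read 'c'  n8⇒n9  ** P1@[6:10],P5@[9:10]
[11] read 'a'  n9⇒n13 (via fail)
[12] read 'a'  n13⇒n2 (via fail)
[13] read 'a'  n2⇒n3
[14] read 'c'  n3⇒n4  ** P0@[11:14]
[15] read 'a'  n4⇒n18 (via fail)
[16] read 'c'  n18⇒n19
[17] read 'b'  n19⇒n20  ** P4@[13:17]
[18] read 'b'  n20⇒n7 (via fail)
[19] read 'b'  n7⇒n0 (via fail)
[20] read 'c'  n0⇒n5
[21] read 'c'  n5⇒n21  ** P5@[20:21]
[22] read 'b'  n21⇒n6 (via fail)
[23] read 'c'  n6⇒n5 (via fail)
[24] read 'a'  n5⇒n13
[25] read 'c'  n13⇒n14
[26] read 'b'  n14⇒n15
[27] read 'a'  n15⇒n16  ** P3@[23:27]

All matches (sorted): [[1,5],[5,3],[10,1],[10,5],[14,0],[17,4],[21,5],[27,3]]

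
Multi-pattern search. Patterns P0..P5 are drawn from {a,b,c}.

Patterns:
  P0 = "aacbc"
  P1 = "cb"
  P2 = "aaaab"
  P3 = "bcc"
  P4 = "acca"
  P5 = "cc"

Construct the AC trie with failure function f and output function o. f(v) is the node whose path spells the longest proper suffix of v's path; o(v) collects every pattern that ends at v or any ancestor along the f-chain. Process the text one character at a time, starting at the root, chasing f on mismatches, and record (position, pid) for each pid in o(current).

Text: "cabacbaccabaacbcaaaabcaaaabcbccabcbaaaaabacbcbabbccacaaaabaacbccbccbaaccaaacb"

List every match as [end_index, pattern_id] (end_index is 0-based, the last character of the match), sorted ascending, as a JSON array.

Build automaton:
Trie (insert patterns):
  0='ε' goto a→1 b→11 c→6
  1='a' goto a→2 c→14
  2='aa' goto a→8 c→3
  3='aac' goto b→4
  4='aacb' goto c→5
  5='aacbc' goto ·  ←P0
  6='c' goto b→7 c→17
  7='cb' goto ·  ←P1
  8='aaa' goto a→9
  9='aaaa' goto b→10
  10='aaaab' goto ·  ←P2
  11='b' goto c→12
  12='bc' goto c→13
  13='bcc' goto ·  ←P3
  14='ac' goto c→15
  15='acc' goto a→16
  16='acca' goto ·  ←P4
  17='cc' goto ·  ←P5

Failure links (BFS by depth):
  n1('a'): parent n0 fail=0; on 'a' 0 → fail=0;  out ∅∪∅=∅
  n6('c'): parent n0 fail=0; on 'c' 0 → fail=0;  out ∅∪∅=∅
  n11('b'): parent n0 fail=0; on 'b' 0 → fail=0;  out ∅∪∅=∅
  n2('aa'): parent n1 fail=0; on 'a' 0 → fail=1;  out ∅∪∅=∅
  n7('cb'): parent n6 fail=0; on 'b' 0 → fail=11;  out {1}∪∅={1}
  n12('bc'): parent n11 fail=0; on 'c' 0 → fail=6;  out ∅∪∅=∅
  n14('ac'): parent n1 fail=0; on 'c' 0 → fail=6;  out ∅∪∅=∅
  n17('cc'): parent n6 fail=0; on 'c' 0 → fail=6;  out {5}∪∅={5}
  n3('aac'): parent n2 fail=1; on 'c' 1 → fail=14;  out ∅∪∅=∅
  n8('aaa'): parent n2 fail=1; on 'a' 1 → fail=2;  out ∅∪∅=∅
  n13('bcc'): parent n12 fail=6; on 'c' 6 → fail=17;  out {3}∪{5}={3,5}
  n15('acc'): parent n14 fail=6; on 'c' 6 → fail=17;  out ∅∪{5}={5}
  n4('aacb'): parent n3 fail=14; on 'b' 14→6 → fail=7;  out ∅∪{1}={1}
  n9('aaaa'): parent n8 fail=2; on 'a' 2 → fail=8;  out ∅∪∅=∅
  n16('acca'): parent n15 fail=17; on 'a' 17→6→0 → fail=1;  out {4}∪∅={4}
  n5('aacbc'): parent n4 fail=7; on 'c' 7→11 → fail=12;  out {0}∪∅={0}
  n10('aaaab'): parent n9 fail=8; on 'b' 8→2→1→0 → fail=11;  out {2}∪∅={2}

Text stream:
pos 0 'c': at 6
pos 1 'a': at 1 ·f
pos 2 'b': at 11 ·f
pos 3 'a': at 1 ·f
pos 4 'c': at 14
pos 5 'b': at 7 ·f  → match P1@[4:5]
pos 6 'a': at 1 ·f
pos 7 'c': at 14
pos 8 'c': at 15  → match P5@[7:8]
pos 9 'a': at 16  → match P4@[6:9]
pos 10 'b': at 11 ·f
pos 11 'a': at 1 ·f
pos 12 'a': at 2
pos 13 'c': at 3
pos 14 'b': at 4  → match P1@[13:14]
pos 15 'c': at 5  → match P0@[11:15]
pos 16 'a': at 1 ·f
pos 17 'a': at 2
pos 18 'a': at 8
pos 19 'a': at 9
pos 20 'b': at 10  → match P2@[16:20]
pos 21 'c': at 12 ·f
pos 22 'a': at 1 ·f
pos 23 'a': at 2
pos 24 'a': at 8
pos 25 'a': at 9
pos 26 'b': at 10  → match P2@[22:26]
pos 27 'c': at 12 ·f
pos 28 'b': at 7 ·f  → match P1@[27:28]
pos 29 'c': at 12 ·f
pos 30 'c': at 13  → match P3@[28:30],P5@[29:30]
pos 31 'a': at 1 ·f
pos 32 'b': at 11 ·f
pos 33 'c': at 12
pos 34 'b': at 7 ·f  → match P1@[33:34]
pos 35 'a': at 1 ·f
pos 36 'a': at 2
pos 37 'a': at 8
pos 38 'a': at 9
pos 39 'a': at 9 ·f
pos 40 'b': at 10  → match P2@[36:40]
pos 41 'a': at 1 ·f
pos 42 'c': at 14
pos 43 'b': at 7 ·f  → match P1@[42:43]
pos 44 'c': at 12 ·f
pos 45 'b': at 7 ·f  → match P1@[44:45]
pos 46 'a': at 1 ·f
pos 47 'b': at 11 ·f
pos 48 'b': at 11 ·f
pos 49 'c': at 12
pos 50 'c': at 13  → match P3@[48:50],P5@[49:50]
pos 51 'a': at 1 ·f
pos 52 'c': at 14
pos 53 'a': at 1 ·f
pos 54 'a': at 2
pos 55 'a': at 8
pos 56 'a': at 9
pos 57 'b': at 10  → match P2@[53:57]
pos 58 'a': at 1 ·f
pos 59 'a': at 2
pos 60 'c': at 3
pos 61 'b': at 4  → match P1@[60:61]
pos 62 'c': at 5  → match P0@[58:62]
pos 63 'c': at 13 ·f  → match P3@[61:63],P5@[62:63]
pos 64 'b': at 7 ·f  → match P1@[63:64]
pos 65 'c': at 12 ·f
pos 66 'c': at 13  → match P3@[64:66],P5@[65:66]
pos 67 'b': at 7 ·f  → match P1@[66:67]
pos 68 'a': at 1 ·f
pos 69 'a': at 2
pos 70 'c': at 3
pos 71 'c': at 15 ·f  → match P5@[70:71]
pos 72 'a': at 16  → match P4@[69:72]
pos 73 'a': at 2 ·f
pos 74 'a': at 8
pos 75 'c': at 3 ·f
pos 76 'b': at 4  → match P1@[75:76]

Matches: [[5,1],[8,5],[9,4],[14,1],[15,0],[20,2],[26,2],[28,1],[30,3],[30,5],[34,1],[40,2],[43,1],[45,1],[50,3],[50,5],[57,2],[61,1],[62,0],[63,3],[63,5],[64,1],[66,3],[66,5],[67,1],[71,5],[72,4],[76,1]]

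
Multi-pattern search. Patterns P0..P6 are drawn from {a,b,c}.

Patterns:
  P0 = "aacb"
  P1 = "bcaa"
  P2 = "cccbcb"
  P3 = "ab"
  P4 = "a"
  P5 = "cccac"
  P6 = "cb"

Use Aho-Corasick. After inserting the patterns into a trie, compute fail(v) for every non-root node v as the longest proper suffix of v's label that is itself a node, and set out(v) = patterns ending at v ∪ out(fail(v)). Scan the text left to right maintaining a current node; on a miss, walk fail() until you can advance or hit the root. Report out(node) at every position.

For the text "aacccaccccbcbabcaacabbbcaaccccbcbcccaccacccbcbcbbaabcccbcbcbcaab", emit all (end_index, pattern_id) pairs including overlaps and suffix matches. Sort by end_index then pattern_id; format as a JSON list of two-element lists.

Build automaton:
Trie nodes:
  0='ε' goto a→1 b→5 c→9
  1='a' goto a→2 b→15  ←P4
  2='aa' goto c→3
  3='aac' goto b→4
  4='aacb' goto ·  ←P0
  5='b' goto c→6
  6='bc' goto a→7
  7='bca' goto a→8
  8='bcaa' goto ·  ←P1
  9='c' goto b→18 c→10
  10='cc' goto c→11
  11='ccc' goto a→16 b→12
  12='cccb' goto c→13
  13='cccbc' goto b→14
  14='cccbcb' goto ·  ←P2
  15='ab' goto ·  ←P3
  16='ccca' goto c→17
  17='cccac' goto ·  ←P5
  18='cb' goto ·  ←P6

Failure links (BFS by depth):
  n1('a'): parent n0 fail=0; on 'a' 0 → fail=0;  out {4}∪∅={4}
  n5('b'): parent n0 fail=0; on 'b' 0 → fail=0;  out ∅∪∅=∅
  n9('c'): parent n0 fail=0; on 'c' 0 → fail=0;  out ∅∪∅=∅
  n2('aa'): parent n1 fail=0; on 'a' 0 → fail=1;  out ∅∪{4}={4}
  n6('bc'): parent n5 fail=0; on 'c' 0 → fail=9;  out ∅∪∅=∅
  n10('cc'): parent n9 fail=0; on 'c' 0 → fail=9;  out ∅∪∅=∅
  n15('ab'): parent n1 fail=0; on 'b' 0 → fail=5;  out {3}∪∅={3}
  n18('cb'): parent n9 fail=0; on 'b' 0 → fail=5;  out {6}∪∅={6}
  n3('aac'): parent n2 fail=1; on 'c' 1→0 → fail=9;  out ∅∪∅=∅
  n7('bca'): parent n6 fail=9; on 'a' 9→0 → fail=1;  out ∅∪{4}={4}
  n11('ccc'): parent n10 fail=9; on 'c' 9 → fail=10;  out ∅∪∅=∅
  n4('aacb'): parent n3 fail=9; on 'b' 9 → fail=18;  out {0}∪{6}={0,6}
  n8('bcaa'): parent n7 fail=1; on 'a' 1 → fail=2;  out {1}∪{4}={1,4}
  n12('cccb'): parent n11 fail=10; on 'b' 10→9 → fail=18;  out ∅∪{6}={6}
  n16('ccca'): parent n11 fail=10; on 'a' 10→9→0 → fail=1;  out ∅∪{4}={4}
  n13('cccbc'): parent n12 fail=18; on 'c' 18→5 → fail=6;  out ∅∪∅=∅
  n17('cccac'): parent n16 fail=1; on 'c' 1→0 → fail=9;  out {5}∪∅={5}
  n14('cccbcb'): parent n13 fail=6; on 'b' 6→9 → fail=18;  out {2}∪{6}={2,6}

Text stream:
pos 0 'a': at 1  ** P4@[0:0]
pos 1 'a': at 2  ** P4@[1:1]
pos 2 'c': at 3
pos 3 'c': at 10 (via fail)
pos 4 'c': at 11
pos 5 'a': at 16  ** P4@[5:5]
pos 6 'c': at 17  ** P5@[2:6]
pos 7 'c': at 10 (via fail)
pos 8 'c': at 11
pos 9 'c': at 11 (via fail)
pos 10 'b': at 12  ** P6@[9:10]
pos 11 'c': at 13
pos 12 'b': at 14  ** P2@[7:12],P6@[11:12]
pos 13 'a': at 1 (via fail)  ** P4@[13:13]
pos 14 'b': at 15  ** P3@[13:14]
pos 15 'c': at 6 (via fail)
pos 16 'a': at 7  ** P4@[16:16]
pos 17 'a': at 8  ** P1@[14:17],P4@[17:17]
pos 18 'c': at 3 (via fail)
pos 19 'a': at 1 (via fail)  ** P4@[19:19]
pos 20 'b': at 15  ** P3@[19:20]
pos 21 'b': at 5 (via fail)
pos 22 'b': at 5 (via fail)
pos 23 'c': at 6
pos 24 'a': at 7  ** P4@[24:24]
pos 25 'a': at 8  ** P1@[22:25],P4@[25:25]
pos 26 'c': at 3 (via fail)
pos 27 'c': at 10 (via fail)
pos 28 'c': at 11
pos 29 'c': at 11 (via fail)
pos 30 'b': at 12  ** P6@[29:30]
pos 31 'c': at 13
pos 32 'b': at 14  ** P2@[27:32],P6@[31:32]
pos 33 'c': at 6 (via fail)
pos 34 'c': at 10 (via fail)
pos 35 'c': at 11
pos 36 'a': at 16  ** P4@[36:36]
pos 37 'c': at 17  ** P5@[33:37]
pos 38 'c': at 10 (via fail)
pos 39 'a': at 1 (via fail)  ** P4@[39:39]
pos 40 'c': at 9 (via fail)
pos 41 'c': at 10
pos 42 'c': at 11
pos 43 'b': at 12  ** P6@[42:43]
pos 44 'c': at 13
pos 45 'b': at 14  ** P2@[40:45],P6@[44:45]
pos 46 'c': at 6 (via fail)
pos 47 'b': at 18 (via fail)  ** P6@[46:47]
pos 48 'b': at 5 (via fail)
pos 49 'a': at 1 (via fail)  ** P4@[49:49]
pos 50 'a': at 2  ** P4@[50:50]
pos 51 'b': at 15 (via fail)  ** P3@[50:51]
pos 52 'c': at 6 (via fail)
pos 53 'c': at 10 (via fail)
pos 54 'c': at 11
pos 55 'b': at 12  ** P6@[54:55]
pos 56 'c': at 13
pos 57 'b': at 14  ** P2@[52:57],P6@[56:57]
pos 58 'c': at 6 (via fail)
pos 59 'b': at 18 (via fail)  ** P6@[58:59]
pos 60 'c': at 6 (via fail)
pos 61 'a': at 7  ** P4@[61:61]
pos 62 'a': at 8  ** P1@[59:62],P4@[62:62]
pos 63 'b': at 15 (via fail)  ** P3@[62:63]

Result: [[0,4],[1,4],[5,4],[6,5],[10,6],[12,2],[12,6],[13,4],[14,3],[16,4],[17,1],[17,4],[19,4],[20,3],[24,4],[25,1],[25,4],[30,6],[32,2],[32,6],[36,4],[37,5],[39,4],[43,6],[45,2],[45,6],[47,6],[49,4],[50,4],[51,3],[55,6],[57,2],[57,6],[59,6],[61,4],[62,1],[62,4],[63,3]]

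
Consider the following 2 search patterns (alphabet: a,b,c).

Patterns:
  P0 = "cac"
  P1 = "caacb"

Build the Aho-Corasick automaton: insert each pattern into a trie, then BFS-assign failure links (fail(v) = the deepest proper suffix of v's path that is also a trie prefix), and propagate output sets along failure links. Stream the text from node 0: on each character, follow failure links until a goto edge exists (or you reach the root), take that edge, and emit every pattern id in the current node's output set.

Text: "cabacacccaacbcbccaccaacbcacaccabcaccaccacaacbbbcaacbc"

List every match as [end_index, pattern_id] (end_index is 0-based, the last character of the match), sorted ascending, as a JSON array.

Build:
Trie nodes:
  n0 'ε': c→1
  n1 'c': a→2
  n2 'ca': a→4 c→3
  n3 'cac': ·  [P0 ends]
  n4 'caa': c→5
  n5 'caac': b→6
  n6 'caacb': ·  [P1 ends]

Failure links (BFS by depth):
  n1('c'): parent n0 fail=0; on 'c' 0 → fail=0;  out ∅∪∅=∅
  n2('ca'): parent n1 fail=0; on 'a' 0 → fail=0;  out ∅∪∅=∅
  n3('cac'): parent n2 fail=0; on 'c' 0 → fail=1;  out {0}∪∅={0}
  n4('caa'): parent n2 fail=0; on 'a' 0 → fail=0;  out ∅∪∅=∅
  n5('caac'): parent n4 fail=0; on 'c' 0 → fail=1;  out ∅∪∅=∅
  n6('caacb'): parent n5 fail=1; on 'b' 1→0 → fail=0;  out {1}∪∅={1}

Text stream:
[0] read 'c'  n0⇒n1
[1] read 'a'  n1⇒n2
[2] read 'b'  n2⇒n0 (via fail)
[3] read 'a'  n0⇒n0
[4] read 'c'  n0⇒n1
[5] read 'a'  n1⇒n2
[6] read 'c'  n2⇒n3  emit P0@[4:6]
[7] read 'c'  n3⇒n1 (via fail)
[8] read 'c'  n1⇒n1 (via fail)
[9] read 'a'  n1⇒n2
[10] read 'a'  n2⇒n4
[11] read 'c'  n4⇒n5
[12] read 'b'  n5⇒n6  emit P1@[8:12]
[13] read 'c'  n6⇒n1 (via fail)
[14] read 'b'  n1⇒n0 (via fail)
[15] read 'c'  n0⇒n1
[16] read 'c'  n1⇒n1 (via fail)
[17] read 'a'  n1⇒n2
[18] read 'c'  n2⇒n3  emit P0@[16:18]
[19] read 'c'  n3⇒n1 (via fail)
[20] read 'a'  n1⇒n2
[21] read 'a'  n2⇒n4
[22] read 'c'  n4⇒n5
[23] read 'b'  n5⇒n6  emit P1@[19:23]
[24] read 'c'  n6⇒n1 (via fail)
[25] read 'a'  n1⇒n2
[26] read 'c'  n2⇒n3  emit P0@[24:26]
[27] read 'a'  n3⇒n2 (via fail)
[28] read 'c'  n2⇒n3  emit P0@[26:28]
[29] read 'c'  n3⇒n1 (via fail)
[30] read 'a'  n1⇒n2
[31] read 'b'  n2⇒n0 (via fail)
[32] read 'c'  n0⇒n1
[33] read 'a'  n1⇒n2
[34] read 'c'  n2⇒n3  emit P0@[32:34]
[35] read 'c'  n3⇒n1 (via fail)
[36] read 'a'  n1⇒n2
[37] read 'c'  n2⇒n3  emit P0@[35:37]
[38] read 'c'  n3⇒n1 (via fail)
[39] read 'a'  n1⇒n2
[40] read 'c'  n2⇒n3  emit P0@[38:40]
[41] read 'a'  n3⇒n2 (via fail)
[42] read 'a'  n2⇒n4
[43] read 'c'  n4⇒n5
[44] read 'b'  n5⇒n6  emit P1@[40:44]
[45] read 'b'  n6⇒n0 (via fail)
[46] read 'b'  n0⇒n0
[47] read 'c'  n0⇒n1
[48] read 'a'  n1⇒n2
[49] read 'a'  n2⇒n4
[50] read 'c'  n4⇒n5
[51] read 'b'  n5⇒n6  emit P1@[47:51]
[52] read 'c'  n6⇒n1 (via fail)

Matches: [[6,0],[12,1],[18,0],[23,1],[26,0],[28,0],[34,0],[37,0],[40,0],[44,1],[51,1]]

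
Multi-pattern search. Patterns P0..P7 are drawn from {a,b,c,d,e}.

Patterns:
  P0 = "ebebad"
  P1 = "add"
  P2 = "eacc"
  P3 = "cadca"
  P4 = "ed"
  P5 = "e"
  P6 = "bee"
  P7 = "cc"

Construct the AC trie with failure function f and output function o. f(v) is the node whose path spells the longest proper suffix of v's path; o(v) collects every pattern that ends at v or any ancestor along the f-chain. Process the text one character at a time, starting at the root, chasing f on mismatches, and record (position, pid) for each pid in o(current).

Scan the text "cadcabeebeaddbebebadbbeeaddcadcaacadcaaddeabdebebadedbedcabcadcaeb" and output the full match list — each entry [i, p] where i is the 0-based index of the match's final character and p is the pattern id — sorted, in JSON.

Build:
Trie nodes:
  n0 'ε': a→7 b→19 c→13 e→1
  n1 'e': a→10 b→2 d→18  ←P5
  n2 'eb': e→3
  n3 'ebe': b→4
  n4 'ebeb': a→5
  n5 'ebeba': d→6
  n6 'ebebad': ·  ←P0
  n7 'a': d→8
  n8 'ad': d→9
  n9 'add': ·  ←P1
  n10 'ea': c→11
  n11 'eac': c→12
  n12 'eacc': ·  ←P2
  n13 'c': a→14 c→22
  n14 'ca': d→15
  n15 'cad': c→16
  n16 'cadc': a→17
  n17 'cadca': ·  ←P3
  n18 'ed': ·  ←P4
  n19 'b': e→20
  n20 'be': e→21
  n21 'bee': ·  ←P6
  n22 'cc': ·  ←P7

Failure links (BFS by depth):
  fail(1) 'e': from fail(0)=0 chase 'e': 0 ⇒ 0;  out={5}∪out(0)={5}
  fail(7) 'a': from fail(0)=0 chase 'a': 0 ⇒ 0;  out=∅∪out(0)=∅
  fail(13) 'c': from fail(0)=0 chase 'c': 0 ⇒ 0;  out=∅∪out(0)=∅
  fail(19) 'b': from fail(0)=0 chase 'b': 0 ⇒ 0;  out=∅∪out(0)=∅
  fail(2) 'eb': from fail(1)=0 chase 'b': 0 ⇒ 19;  out=∅∪out(19)=∅
  fail(8) 'ad': from fail(7)=0 chase 'd': 0 ⇒ 0;  out=∅∪out(0)=∅
  fail(10) 'ea': from fail(1)=0 chase 'a': 0 ⇒ 7;  out=∅∪out(7)=∅
  fail(14) 'ca': from fail(13)=0 chase 'a': 0 ⇒ 7;  out=∅∪out(7)=∅
  fail(18) 'ed': from fail(1)=0 chase 'd': 0 ⇒ 0;  out={4}∪out(0)={4}
  fail(20) 'be': from fail(19)=0 chase 'e': 0 ⇒ 1;  out=∅∪out(1)={5}
  fail(22) 'cc': from fail(13)=0 chase 'c': 0 ⇒ 13;  out={7}∪out(13)={7}
  fail(3) 'ebe': from fail(2)=19 chase 'e': 19 ⇒ 20;  out=∅∪out(20)={5}
  fail(9) 'add': from fail(8)=0 chase 'd': 0 ⇒ 0;  out={1}∪out(0)={1}
  fail(11) 'eac': from fail(10)=7 chase 'c': 7→0 ⇒ 13;  out=∅∪out(13)=∅
  fail(15) 'cad': from fail(14)=7 chase 'd': 7 ⇒ 8;  out=∅∪out(8)=∅
  fail(21) 'bee': from fail(20)=1 chase 'e': 1→0 ⇒ 1;  out={6}∪out(1)={5,6}
  fail(4) 'ebeb': from fail(3)=20 chase 'b': 20→1 ⇒ 2;  out=∅∪out(2)=∅
  fail(12) 'eacc': from fail(11)=13 chase 'c': 13 ⇒ 22;  out={2}∪out(22)={2,7}
  fail(16) 'cadc': from fail(15)=8 chase 'c': 8→0 ⇒ 13;  out=∅∪out(13)=∅
  fail(5) 'ebeba': from fail(4)=2 chase 'a': 2→19→0 ⇒ 7;  out=∅∪out(7)=∅
  fail(17) 'cadca': from fail(16)=13 chase 'a': 13 ⇒ 14;  out={3}∪out(14)={3}
  fail(6) 'ebebad': from fail(5)=7 chase 'd': 7 ⇒ 8;  out={0}∪out(8)={0}

Scan:
[0] read 'c'  n0⇒n13
[1] read 'a'  n13⇒n14
[2] read 'd'  n14⇒n15
[3] read 'c'  n15⇒n16
[4] read 'a'  n16⇒n17  ** P3@[0:4]
[5] read 'b'  n17⇒n19 (fail-walked)
[6] read 'e'  n19⇒n20  ** P5@[6:6]
[7] read 'e'  n20⇒n21  ** P5@[7:7],P6@[5:7]
[8] read 'b'  n21⇒n2 (fail-walked)
[9] read 'e'  n2⇒n3  ** P5@[9:9]
[10] read 'a'  n3⇒n10 (fail-walked)
[11] read 'd'  n10⇒n8 (fail-walked)
[12] read 'd'  n8⇒n9  ** P1@[10:12]
[13] read 'b'  n9⇒n19 (fail-walked)
[14] read 'e'  n19⇒n20  ** P5@[14:14]
[15] read 'b'  n20⇒n2 (fail-walked)
[16] read 'e'  n2⇒n3  ** P5@[16:16]
[17] read 'b'  n3⇒n4
[18] read 'a'  n4⇒n5
[19] read 'd'  n5⇒n6  ** P0@[14:19]
[20] read 'b'  n6⇒n19 (fail-walked)
[21] read 'b'  n19⇒n19 (fail-walked)
[22] read 'e'  n19⇒n20  ** P5@[22:22]
[23] read 'e'  n20⇒n21  ** P5@[23:23],P6@[21:23]
[24] read 'a'  n21⇒n10 (fail-walked)
[25] read 'd'  n10⇒n8 (fail-walked)
[26] read 'd'  n8⇒n9  ** P1@[24:26]
[27] read 'c'  n9⇒n13 (fail-walked)
[28] read 'a'  n13⇒n14
[29] read 'd'  n14⇒n15
[30] read 'c'  n15⇒n16
[31] read 'a'  n16⇒n17  ** P3@[27:31]
[32] read 'a'  n17⇒n7 (fail-walked)
[33] read 'c'  n7⇒n13 (fail-walked)
[34] read 'a'  n13⇒n14
[35] read 'd'  n14⇒n15
[36] read 'c'  n15⇒n16
[37] read 'a'  n16⇒n17  ** P3@[33:37]
[38] read 'a'  n17⇒n7 (fail-walked)
[39] read 'd'  n7⇒n8
[40] read 'd'  n8⇒n9  ** P1@[38:40]
[41] read 'e'  n9⇒n1 (fail-walked)  ** P5@[41:41]
[42] read 'a'  n1⇒n10
[43] read 'b'  n10⇒n19 (fail-walked)
[44] read 'd'  n19⇒n0 (fail-walked)
[45] read 'e'  n0⇒n1  ** P5@[45:45]
[46] read 'b'  n1⇒n2
[47] read 'e'  n2⇒n3  ** P5@[47:47]
[48] read 'b'  n3⇒n4
[49] read 'a'  n4⇒n5
[50] read 'd'  n5⇒n6  ** P0@[45:50]
[51] read 'e'  n6⇒n1 (fail-walked)  ** P5@[51:51]
[52] read 'd'  n1⇒n18  ** P4@[51:52]
[53] read 'b'  n18⇒n19 (fail-walked)
[54] read 'e'  n19⇒n20  ** P5@[54:54]
[55] read 'd'  n20⇒n18 (fail-walked)  ** P4@[54:55]
[56] read 'c'  n18⇒n13 (fail-walked)
[57] read 'a'  n13⇒n14
[58] read 'b'  n14⇒n19 (fail-walked)
[59] read 'c'  n19⇒n13 (fail-walked)
[60] read 'a'  n13⇒n14
[61] read 'd'  n14⇒n15
[62] read 'c'  n15⇒n16
[63] read 'a'  n16⇒n17  ** P3@[59:63]
[64] read 'e'  n17⇒n1 (fail-walked)  ** P5@[64:64]
[65] read 'b'  n1⇒n2

Matches: [[4,3],[6,5],[7,5],[7,6],[9,5],[12,1],[14,5],[16,5],[19,0],[22,5],[23,5],[23,6],[26,1],[31,3],[37,3],[40,1],[41,5],[45,5],[47,5],[50,0],[51,5],[52,4],[54,5],[55,4],[63,3],[64,5]]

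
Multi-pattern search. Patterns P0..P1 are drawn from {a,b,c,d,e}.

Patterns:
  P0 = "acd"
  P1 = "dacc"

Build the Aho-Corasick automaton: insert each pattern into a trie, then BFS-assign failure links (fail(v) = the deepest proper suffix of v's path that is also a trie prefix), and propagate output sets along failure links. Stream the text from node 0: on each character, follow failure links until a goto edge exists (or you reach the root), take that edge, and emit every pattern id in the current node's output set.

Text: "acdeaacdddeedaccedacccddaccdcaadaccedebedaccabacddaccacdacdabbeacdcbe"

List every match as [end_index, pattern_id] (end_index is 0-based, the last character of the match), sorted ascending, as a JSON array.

Build automaton:
Trie nodes:
  0='ε' goto a→1 d→4
  1='a' goto c→2
  2='ac' goto d→3
  3='acd' goto ·  ←P0
  4='d' goto a→5
  5='da' goto c→6
  6='dac' goto c→7
  7='dacc' goto ·  ←P1

Failure links (BFS by depth):
  n1('a'): parent n0 fail=0; on 'a' 0 → fail=0;  out ∅∪∅=∅
  n4('d'): parent n0 fail=0; on 'd' 0 → fail=0;  out ∅∪∅=∅
  n2('ac'): parent n1 fail=0; on 'c' 0 → fail=0;  out ∅∪∅=∅
  n5('da'): parent n4 fail=0; on 'a' 0 → fail=1;  out ∅∪∅=∅
  n3('acd'): parent n2 fail=0; on 'd' 0 → fail=4;  out {0}∪∅={0}
  n6('dac'): parent n5 fail=1; on 'c' 1 → fail=2;  out ∅∪∅=∅
  n7('dacc'): parent n6 fail=2; on 'c' 2→0 → fail=0;  out {1}∪∅={1}

Run:
pos 0 'a': at 1
pos 1 'c': at 2
pos 2 'd': at 3  → match P0@[0:2]
pos 3 'e': at 0 ·f
pos 4 'a': at 1
pos 5 'a': at 1 ·f
pos 6 'c': at 2
pos 7 'd': at 3  → match P0@[5:7]
pos 8 'd': at 4 ·f
pos 9 'd': at 4 ·f
pos 10 'e': at 0 ·f
pos 11 'e': at 0
pos 12 'd': at 4
pos 13 'a': at 5
pos 14 'c': at 6
pos 15 'c': at 7  → match P1@[12:15]
pos 16 'e': at 0 ·f
pos 17 'd': at 4
pos 18 'a': at 5
pos 19 'c': at 6
pos 20 'c': at 7  → match P1@[17:20]
pos 21 'c': at 0 ·f
pos 22 'd': at 4
pos 23 'd': at 4 ·f
pos 24 'a': at 5
pos 25 'c': at 6
pos 26 'c': at 7  → match P1@[23:26]
pos 27 'd': at 4 ·f
pos 28 'c': at 0 ·f
pos 29 'a': at 1
pos 30 'a': at 1 ·f
pos 31 'd': at 4 ·f
pos 32 'a': at 5
pos 33 'c': at 6
pos 34 'c': at 7  → match P1@[31:34]
pos 35 'e': at 0 ·f
pos 36 'd': at 4
pos 37 'e': at 0 ·f
pos 38 'b': at 0
pos 39 'e': at 0
pos 40 'd': at 4
pos 41 'a': at 5
pos 42 'c': at 6
pos 43 'c': at 7  → match P1@[40:43]
pos 44 'a': at 1 ·f
pos 45 'b': at 0 ·f
pos 46 'a': at 1
pos 47 'c': at 2
pos 48 'd': at 3  → match P0@[46:48]
pos 49 'd': at 4 ·f
pos 50 'a': at 5
pos 51 'c': at 6
pos 52 'c': at 7  → match P1@[49:52]
pos 53 'a': at 1 ·f
pos 54 'c': at 2
pos 55 'd': at 3  → match P0@[53:55]
pos 56 'a': at 5 ·f
pos 57 'c': at 6
pos 58 'd': at 3 ·f  → match P0@[56:58]
pos 59 'a': at 5 ·f
pos 60 'b': at 0 ·f
pos 61 'b': at 0
pos 62 'e': at 0
pos 63 'a': at 1
pos 64 'c': at 2
pos 65 'd': at 3  → match P0@[63:65]
pos 66 'c': at 0 ·f
pos 67 'b': at 0
pos 68 'e': at 0

Result: [[2,0],[7,0],[15,1],[20,1],[26,1],[34,1],[43,1],[48,0],[52,1],[55,0],[58,0],[65,0]]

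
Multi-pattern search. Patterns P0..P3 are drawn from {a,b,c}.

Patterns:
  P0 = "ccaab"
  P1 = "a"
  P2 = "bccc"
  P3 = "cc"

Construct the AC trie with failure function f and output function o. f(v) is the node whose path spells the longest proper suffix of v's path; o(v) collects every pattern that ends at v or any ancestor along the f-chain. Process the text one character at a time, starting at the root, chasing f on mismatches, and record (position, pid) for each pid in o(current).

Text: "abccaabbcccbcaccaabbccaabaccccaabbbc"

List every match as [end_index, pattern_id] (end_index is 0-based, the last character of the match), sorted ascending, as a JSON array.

Construct AC machine:
Trie (insert patterns):
  n0 'ε': a→6 b→7 c→1
  n1 'c': c→2
  n2 'cc': a→3  ←P3
  n3 'cca': a→4
  n4 'ccaa': b→5
  n5 'ccaab': ·  ←P0
  n6 'a': ·  ←P1
  n7 'b': c→8
  n8 'bc': c→9
  n9 'bcc': c→10
  n10 'bccc': ·  ←P2

BFS fail/out derivation:
  fail(1) 'c': from fail(0)=0 chase 'c': 0 ⇒ 0;  out=∅∪out(0)=∅
  fail(6) 'a': from fail(0)=0 chase 'a': 0 ⇒ 0;  out={1}∪out(0)={1}
  fail(7) 'b': from fail(0)=0 chase 'b': 0 ⇒ 0;  out=∅∪out(0)=∅
  fail(2) 'cc': from fail(1)=0 chase 'c': 0 ⇒ 1;  out={3}∪out(1)={3}
  fail(8) 'bc': from fail(7)=0 chase 'c': 0 ⇒ 1;  out=∅∪out(1)=∅
  fail(3) 'cca': from fail(2)=1 chase 'a': 1→0 ⇒ 6;  out=∅∪out(6)={1}
  fail(9) 'bcc': from fail(8)=1 chase 'c': 1 ⇒ 2;  out=∅∪out(2)={3}
  fail(4) 'ccaa': from fail(3)=6 chase 'a': 6→0 ⇒ 6;  out=∅∪out(6)={1}
  fail(10) 'bccc': from fail(9)=2 chase 'c': 2→1 ⇒ 2;  out={2}∪out(2)={2,3}
  fail(5) 'ccaab': from fail(4)=6 chase 'b': 6→0 ⇒ 7;  out={0}∪out(7)={0}

Scan:
[0] read 'a'  n0⇒n6  → match P1@[0:0]
[1] read 'b'  n6⇒n7 (via fail)
[2] read 'c'  n7⇒n8
[3] read 'c'  n8⇒n9  → match P3@[2:3]
[4] read 'a'  n9⇒n3 (via fail)  → match P1@[4:4]
[5] read 'a'  n3⇒n4  → match P1@[5:5]
[6] read 'b'  n4⇒n5  → match P0@[2:6]
[7] read 'b'  n5⇒n7 (via fail)
[8] read 'c'  n7⇒n8
[9] read 'c'  n8⇒n9  → match P3@[8:9]
[10] read 'c'  n9⇒n10  → match P2@[7:10],P3@[9:10]
[11] read 'b'  n10⇒n7 (via fail)
[12] read 'c'  n7⇒n8
[13] read 'a'  n8⇒n6 (via fail)  → match P1@[13:13]
[14] read 'c'  n6⇒n1 (via fail)
[15] read 'c'  n1⇒n2  → match P3@[14:15]
[16] read 'a'  n2⇒n3  → match P1@[16:16]
[17] read 'a'  n3⇒n4  → match P1@[17:17]
[18] read 'b'  n4⇒n5  → match P0@[14:18]
[19] read 'b'  n5⇒n7 (via fail)
[20] read 'c'  n7⇒n8
[21] read 'c'  n8⇒n9  → match P3@[20:21]
[22] read 'a'  n9⇒n3 (via fail)  → match P1@[22:22]
[23] read 'a'  n3⇒n4  → match P1@[23:23]
[24] read 'b'  n4⇒n5  → match P0@[20:24]
[25] read 'a'  n5⇒n6 (via fail)  → match P1@[25:25]
[26] read 'c'  n6⇒n1 (via fail)
[27] read 'c'  n1⇒n2  → match P3@[26:27]
[28] read 'c'  n2⇒n2 (via fail)  → match P3@[27:28]
[29] read 'c'  n2⇒n2 (via fail)  → match P3@[28:29]
[30] read 'a'  n2⇒n3  → match P1@[30:30]
[31] read 'a'  n3⇒n4  → match P1@[31:31]
[32] read 'b'  n4⇒n5  → match P0@[28:32]
[33] read 'b'  n5⇒n7 (via fail)
[34] read 'b'  n7⇒n7 (via fail)
[35] read 'c'  n7⇒n8

Result: [[0,1],[3,3],[4,1],[5,1],[6,0],[9,3],[10,2],[10,3],[13,1],[15,3],[16,1],[17,1],[18,0],[21,3],[22,1],[23,1],[24,0],[25,1],[27,3],[28,3],[29,3],[30,1],[31,1],[32,0]]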